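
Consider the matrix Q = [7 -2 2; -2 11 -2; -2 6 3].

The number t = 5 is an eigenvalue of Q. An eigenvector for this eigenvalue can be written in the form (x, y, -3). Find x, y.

3, 0

We need (Q - 5I)v = 0.
Q - 5I = [[2, -2, 2], [-2, 6, -2], [-2, 6, -2]].
Row 1: (2)·x + (-2)·y + (2)·-3 = 0
Row 2: (-2)·x + (6)·y + (-2)·-3 = 0
Row 3: (-2)·x + (6)·y + (-2)·-3 = 0
Solving gives x = 3, y = 0.
Check: Q·(3, 0, -3) = (15, 0, -15) = 5·(3, 0, -3).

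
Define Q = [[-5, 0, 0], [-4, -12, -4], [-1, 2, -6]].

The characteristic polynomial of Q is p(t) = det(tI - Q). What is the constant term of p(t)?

p(t) = t^3 + 23t^2 + 170t + 400.
The constant term is 400.

400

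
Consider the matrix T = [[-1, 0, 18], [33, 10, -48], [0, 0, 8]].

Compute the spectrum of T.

The characteristic polynomial is p(t) = det(tI - T).
Expanding along the first row, p(t) = t^3 - 17t^2 + 62t + 80.
Try t = 8: p(8) = 0, so 8 is a root.
Dividing by (t - 8) leaves t^2 - 9t - 10.
The quadratic factors as (t + 1)·(t - 10).
Eigenvalues: -1, 8, 10.

-1, 8, 10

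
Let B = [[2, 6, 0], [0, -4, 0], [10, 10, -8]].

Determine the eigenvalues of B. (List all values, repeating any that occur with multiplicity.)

-8, -4, 2

Set up det(μI - B) = 0.
Expanding along the first row, p(μ) = μ^3 + 10μ^2 + 8μ - 64.
Rational-root test: μ = 2 gives p(2) = 0.
Factor out (μ - 2): p(μ) = (μ - 2)·(μ^2 + 12μ + 32).
The quadratic factors as (μ + 8)·(μ + 4).
Eigenvalues: -8, -4, 2.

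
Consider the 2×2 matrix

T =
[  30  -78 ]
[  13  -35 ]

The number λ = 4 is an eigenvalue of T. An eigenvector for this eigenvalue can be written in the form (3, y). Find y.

We need (T - 4I)v = 0.
T - 4I = [[26, -78], [13, -39]].
Row 1: (26)·3 + (-78)·y = 0
Row 2: (13)·3 + (-39)·y = 0
Solving gives y = 1.
Check: T·(3, 1) = (12, 4) = 4·(3, 1).

1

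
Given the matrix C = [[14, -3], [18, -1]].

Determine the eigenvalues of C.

5, 8

det(C - tI) = (14 - t)(-1 - t) - (-3)·(18) = t^2 - 13t + 40.
This factors as (t - 5)·(t - 8) = 0.
Eigenvalues: 5, 8.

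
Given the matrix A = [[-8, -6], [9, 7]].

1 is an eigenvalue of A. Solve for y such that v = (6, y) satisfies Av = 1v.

-9

We need (A - 1I)v = 0.
A - 1I = [[-9, -6], [9, 6]].
Row 1: (-9)·6 + (-6)·y = 0
Row 2: (9)·6 + (6)·y = 0
Solving gives y = -9.
Check: A·(6, -9) = (6, -9) = 1·(6, -9).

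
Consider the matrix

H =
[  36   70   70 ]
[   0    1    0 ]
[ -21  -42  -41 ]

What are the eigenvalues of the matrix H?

-6, 1, 1

Set up det(λI - H) = 0.
Expanding along the first row, p(λ) = λ^3 + 4λ^2 - 11λ + 6.
Try λ = 1: p(1) = 0, so 1 is a root.
Factor out (λ - 1): p(λ) = (λ - 1)·(λ^2 + 5λ - 6).
The quadratic factors as (λ + 6)·(λ - 1).
Eigenvalues: -6, 1, 1.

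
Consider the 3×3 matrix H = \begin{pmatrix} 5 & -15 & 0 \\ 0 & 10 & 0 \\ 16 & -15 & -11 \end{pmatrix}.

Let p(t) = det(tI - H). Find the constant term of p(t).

550

p(t) = t^3 - 4t^2 - 115t + 550.
The constant term is 550.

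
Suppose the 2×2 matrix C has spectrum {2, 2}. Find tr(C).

4

trace(C) is the sum of the eigenvalues: (2) + (2) = 4.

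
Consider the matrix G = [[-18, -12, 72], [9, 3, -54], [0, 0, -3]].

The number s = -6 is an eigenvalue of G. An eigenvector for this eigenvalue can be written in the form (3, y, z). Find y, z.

We need (G + 6I)v = 0.
G + 6I = [[-12, -12, 72], [9, 9, -54], [0, 0, 3]].
Row 1: (-12)·3 + (-12)·y + (72)·z = 0
Row 2: (9)·3 + (9)·y + (-54)·z = 0
Row 3: (0)·3 + (0)·y + (3)·z = 0
Solving gives y = -3, z = 0.
Check: G·(3, -3, 0) = (-18, 18, 0) = -6·(3, -3, 0).

-3, 0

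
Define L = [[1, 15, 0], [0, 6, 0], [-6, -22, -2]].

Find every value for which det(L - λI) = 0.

Compute the characteristic polynomial p(r) = det(rI - L).
Expanding along the first row, p(r) = r^3 - 5r^2 - 8r + 12.
Try r = -2: p(-2) = 0, so -2 is a root.
Factor out (r + 2): p(r) = (r + 2)·(r^2 - 7r + 6).
The quadratic factors as (r - 1)·(r - 6).
Eigenvalues: -2, 1, 6.

-2, 1, 6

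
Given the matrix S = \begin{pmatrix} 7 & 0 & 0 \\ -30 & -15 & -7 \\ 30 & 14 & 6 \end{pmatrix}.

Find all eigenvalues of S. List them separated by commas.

Compute the characteristic polynomial p(μ) = det(μI - S).
Expanding the 3×3 determinant: p(μ) = μ^3 + 2μ^2 - 55μ - 56.
Since p(7) = 0, μ = 7 is a root.
Factor out (μ - 7): p(μ) = (μ - 7)·(μ^2 + 9μ + 8).
The quadratic factors as (μ + 8)·(μ + 1).
Eigenvalues: -8, -1, 7.

-8, -1, 7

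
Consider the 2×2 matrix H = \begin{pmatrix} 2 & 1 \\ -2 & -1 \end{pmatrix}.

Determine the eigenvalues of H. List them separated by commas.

det(H - λI) = (2 - λ)(-1 - λ) - (1)·(-2) = λ^2 - λ.
This factors as λ·(λ - 1) = 0.
Eigenvalues: 0, 1.

0, 1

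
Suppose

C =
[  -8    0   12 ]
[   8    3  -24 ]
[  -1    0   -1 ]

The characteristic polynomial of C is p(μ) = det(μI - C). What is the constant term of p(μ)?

p(μ) = μ^3 + 6μ^2 - 7μ - 60.
The constant term is -60.

-60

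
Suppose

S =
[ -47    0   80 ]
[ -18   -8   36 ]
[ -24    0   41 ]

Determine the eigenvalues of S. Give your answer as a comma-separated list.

-8, -7, 1

Compute the characteristic polynomial p(λ) = det(λI - S).
Expanding the 3×3 determinant: p(λ) = λ^3 + 14λ^2 + 41λ - 56.
Try λ = 1: p(1) = 0, so 1 is a root.
Dividing by (λ - 1) leaves λ^2 + 15λ + 56.
The quadratic factors as (λ + 8)·(λ + 7).
Eigenvalues: -8, -7, 1.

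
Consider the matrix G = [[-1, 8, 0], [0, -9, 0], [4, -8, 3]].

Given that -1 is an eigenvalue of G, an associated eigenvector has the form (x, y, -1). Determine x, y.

We need (G + 1I)v = 0.
G + 1I = [[0, 8, 0], [0, -8, 0], [4, -8, 4]].
Row 1: (0)·x + (8)·y + (0)·-1 = 0
Row 2: (0)·x + (-8)·y + (0)·-1 = 0
Row 3: (4)·x + (-8)·y + (4)·-1 = 0
Solving gives x = 1, y = 0.
Check: G·(1, 0, -1) = (-1, 0, 1) = -1·(1, 0, -1).

1, 0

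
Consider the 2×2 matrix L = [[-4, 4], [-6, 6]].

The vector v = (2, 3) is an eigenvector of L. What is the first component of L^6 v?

First find the eigenvalue: Lv = (4, 6) = 2·(2, 3), so λ = 2.
Then L^6 v = λ^6·v = 2^6·(2, 3) = 64·(2, 3) = (128, 192).

128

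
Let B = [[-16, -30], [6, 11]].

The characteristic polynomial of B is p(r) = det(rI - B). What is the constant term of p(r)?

p(r) = r^2 + 5r + 4.
The constant term is 4.

4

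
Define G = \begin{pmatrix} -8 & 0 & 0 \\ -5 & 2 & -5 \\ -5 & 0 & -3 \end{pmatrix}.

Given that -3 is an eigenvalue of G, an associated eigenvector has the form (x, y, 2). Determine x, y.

We need (G + 3I)v = 0.
G + 3I = [[-5, 0, 0], [-5, 5, -5], [-5, 0, 0]].
Row 1: (-5)·x + (0)·y + (0)·2 = 0
Row 2: (-5)·x + (5)·y + (-5)·2 = 0
Row 3: (-5)·x + (0)·y + (0)·2 = 0
Solving gives x = 0, y = 2.
Check: G·(0, 2, 2) = (0, -6, -6) = -3·(0, 2, 2).

0, 2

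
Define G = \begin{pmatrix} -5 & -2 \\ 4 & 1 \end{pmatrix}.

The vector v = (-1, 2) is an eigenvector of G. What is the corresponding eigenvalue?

-1

Compute Gv: G·(-1, 2) = (1, -2).
Since Gv = λv, compare component 1: 1 = λ·-1, so λ = -1.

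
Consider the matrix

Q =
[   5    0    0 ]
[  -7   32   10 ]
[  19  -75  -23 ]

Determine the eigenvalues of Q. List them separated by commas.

Set up det(λI - Q) = 0.
Cofactor expansion gives p(λ) = λ^3 - 14λ^2 + 59λ - 70.
Since p(5) = 0, λ = 5 is a root.
Dividing by (λ - 5) leaves λ^2 - 9λ + 14.
The quadratic factors as (λ - 2)·(λ - 7).
Eigenvalues: 2, 5, 7.

2, 5, 7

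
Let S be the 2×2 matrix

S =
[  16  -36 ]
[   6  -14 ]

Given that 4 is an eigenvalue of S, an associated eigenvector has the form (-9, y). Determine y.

-3

We need (S - 4I)v = 0.
S - 4I = [[12, -36], [6, -18]].
Row 1: (12)·-9 + (-36)·y = 0
Row 2: (6)·-9 + (-18)·y = 0
Solving gives y = -3.
Check: S·(-9, -3) = (-36, -12) = 4·(-9, -3).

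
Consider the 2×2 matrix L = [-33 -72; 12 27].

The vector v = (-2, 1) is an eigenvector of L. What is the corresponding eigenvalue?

Compute Lv: L·(-2, 1) = (-6, 3).
Since Lv = λv, compare component 1: -6 = λ·-2, so λ = 3.

3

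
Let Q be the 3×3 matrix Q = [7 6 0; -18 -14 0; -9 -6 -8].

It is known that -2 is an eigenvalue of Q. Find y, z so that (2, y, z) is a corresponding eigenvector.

We need (Q + 2I)v = 0.
Q + 2I = [[9, 6, 0], [-18, -12, 0], [-9, -6, -6]].
Row 1: (9)·2 + (6)·y + (0)·z = 0
Row 2: (-18)·2 + (-12)·y + (0)·z = 0
Row 3: (-9)·2 + (-6)·y + (-6)·z = 0
Solving gives y = -3, z = 0.
Check: Q·(2, -3, 0) = (-4, 6, 0) = -2·(2, -3, 0).

-3, 0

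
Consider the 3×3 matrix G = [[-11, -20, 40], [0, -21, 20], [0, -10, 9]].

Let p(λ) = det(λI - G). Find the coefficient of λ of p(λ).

143

p(λ) = λ^3 + 23λ^2 + 143λ + 121.
The coefficient of λ is 143.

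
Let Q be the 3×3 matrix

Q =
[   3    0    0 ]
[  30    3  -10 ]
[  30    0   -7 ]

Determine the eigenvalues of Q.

Compute the characteristic polynomial p(lambda) = det(lambda·I - Q).
Expanding the 3×3 determinant: p(lambda) = lambda^3 + lambda^2 - 33·lambda + 63.
Since p(3) = 0, lambda = 3 is a root.
Dividing by (lambda - 3) leaves lambda^2 + 4·lambda - 21.
The quadratic factors as (lambda + 7)·(lambda - 3).
Eigenvalues: -7, 3, 3.

-7, 3, 3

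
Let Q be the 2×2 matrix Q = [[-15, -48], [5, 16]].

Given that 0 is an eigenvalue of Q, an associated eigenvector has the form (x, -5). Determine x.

We need (Q)v = 0.
Q = [[-15, -48], [5, 16]].
Row 1: (-15)·x + (-48)·-5 = 0
Row 2: (5)·x + (16)·-5 = 0
Solving gives x = 16.
Check: Q·(16, -5) = (0, 0) = 0·(16, -5).

16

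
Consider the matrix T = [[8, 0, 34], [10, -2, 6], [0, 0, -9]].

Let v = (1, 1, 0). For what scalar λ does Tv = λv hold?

Compute Tv: T·(1, 1, 0) = (8, 8, 0).
Since Tv = λv, compare component 1: 8 = λ·1, so λ = 8.

8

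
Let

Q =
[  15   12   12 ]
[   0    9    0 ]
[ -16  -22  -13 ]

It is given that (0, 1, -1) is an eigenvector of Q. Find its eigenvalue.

9

Compute Qv: Q·(0, 1, -1) = (0, 9, -9).
Since Qv = λv, compare component 2: 9 = λ·1, so λ = 9.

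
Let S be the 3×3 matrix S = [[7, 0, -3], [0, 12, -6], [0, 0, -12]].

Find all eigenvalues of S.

-12, 7, 12

S is upper triangular, so its eigenvalues are the diagonal entries.
Diagonal: 7, 12, -12.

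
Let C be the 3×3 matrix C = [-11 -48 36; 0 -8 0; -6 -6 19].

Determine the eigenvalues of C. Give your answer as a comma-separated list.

The characteristic polynomial is p(λ) = det(λI - C).
Cofactor expansion gives p(λ) = λ^3 - 57λ + 56.
Rational-root test: λ = 1 gives p(1) = 0.
Factor out (λ - 1): p(λ) = (λ - 1)·(λ^2 + λ - 56).
The quadratic factors as (λ + 8)·(λ - 7).
Eigenvalues: -8, 1, 7.

-8, 1, 7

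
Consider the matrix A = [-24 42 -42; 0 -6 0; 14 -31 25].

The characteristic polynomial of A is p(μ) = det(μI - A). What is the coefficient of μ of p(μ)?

p(μ) = μ^3 + 5μ^2 - 18μ - 72.
The coefficient of μ is -18.

-18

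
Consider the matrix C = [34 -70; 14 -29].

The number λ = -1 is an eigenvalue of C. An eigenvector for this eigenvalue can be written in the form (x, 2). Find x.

4

We need (C + 1I)v = 0.
C + 1I = [[35, -70], [14, -28]].
Row 1: (35)·x + (-70)·2 = 0
Row 2: (14)·x + (-28)·2 = 0
Solving gives x = 4.
Check: C·(4, 2) = (-4, -2) = -1·(4, 2).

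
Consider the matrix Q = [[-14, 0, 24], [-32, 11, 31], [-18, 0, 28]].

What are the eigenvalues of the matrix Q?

The characteristic polynomial is p(t) = det(tI - Q).
Expanding along the first row, p(t) = t^3 - 25t^2 + 194t - 440.
Try t = 4: p(4) = 0, so 4 is a root.
Factor out (t - 4): p(t) = (t - 4)·(t^2 - 21t + 110).
The quadratic factors as (t - 10)·(t - 11).
Eigenvalues: 4, 10, 11.

4, 10, 11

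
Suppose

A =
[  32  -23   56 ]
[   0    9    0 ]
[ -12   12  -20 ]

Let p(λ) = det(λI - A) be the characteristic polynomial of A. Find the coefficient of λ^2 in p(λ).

The coefficient of λ^2 of det(λI - A) is −trace(A).
trace(A) = (32) + (9) + (-20) = 21, so the coefficient is -21.

-21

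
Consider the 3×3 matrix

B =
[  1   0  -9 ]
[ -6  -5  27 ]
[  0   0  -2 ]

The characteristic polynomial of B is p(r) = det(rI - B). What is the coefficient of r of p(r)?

p(r) = r^3 + 6r^2 + 3r - 10.
The coefficient of r is 3.

3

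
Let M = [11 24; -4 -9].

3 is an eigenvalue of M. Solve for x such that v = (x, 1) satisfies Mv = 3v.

-3

We need (M - 3I)v = 0.
M - 3I = [[8, 24], [-4, -12]].
Row 1: (8)·x + (24)·1 = 0
Row 2: (-4)·x + (-12)·1 = 0
Solving gives x = -3.
Check: M·(-3, 1) = (-9, 3) = 3·(-3, 1).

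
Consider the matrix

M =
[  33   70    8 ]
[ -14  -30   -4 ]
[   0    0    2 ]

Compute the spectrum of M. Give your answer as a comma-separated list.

Compute the characteristic polynomial p(r) = det(rI - M).
Cofactor expansion gives p(r) = r^3 - 5r^2 - 4r + 20.
Since p(-2) = 0, r = -2 is a root.
Dividing by (r + 2) leaves r^2 - 7r + 10.
The quadratic factors as (r - 2)·(r - 5).
Eigenvalues: -2, 2, 5.

-2, 2, 5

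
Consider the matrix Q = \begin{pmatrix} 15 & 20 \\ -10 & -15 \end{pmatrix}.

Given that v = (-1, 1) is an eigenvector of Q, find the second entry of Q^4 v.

First find the eigenvalue: Qv = (5, -5) = -5·(-1, 1), so λ = -5.
Then Q^4 v = λ^4·v = (-5)^4·(-1, 1) = 625·(-1, 1) = (-625, 625).

625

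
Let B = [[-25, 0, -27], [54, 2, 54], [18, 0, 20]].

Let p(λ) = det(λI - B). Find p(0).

p(0) = det(0·I − B) = det(−B) = (−1)^3·det(B).
det(B) = -28, so p(0) = 28.

28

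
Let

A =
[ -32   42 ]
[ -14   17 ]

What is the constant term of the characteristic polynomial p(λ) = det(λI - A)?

p(0) = det(0·I − A) = det(−A) = (−1)^2·det(A).
det(A) = 44, so p(0) = 44.

44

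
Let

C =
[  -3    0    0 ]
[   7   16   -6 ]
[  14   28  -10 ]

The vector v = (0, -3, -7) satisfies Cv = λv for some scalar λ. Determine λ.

2

Compute Cv: C·(0, -3, -7) = (0, -6, -14).
Since Cv = λv, compare component 2: -6 = λ·-3, so λ = 2.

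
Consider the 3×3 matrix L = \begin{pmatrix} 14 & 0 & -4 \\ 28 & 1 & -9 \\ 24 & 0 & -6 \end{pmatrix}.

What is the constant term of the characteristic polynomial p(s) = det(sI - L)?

p(0) = det(0·I − L) = det(−L) = (−1)^3·det(L).
det(L) = 12, so p(0) = -12.

-12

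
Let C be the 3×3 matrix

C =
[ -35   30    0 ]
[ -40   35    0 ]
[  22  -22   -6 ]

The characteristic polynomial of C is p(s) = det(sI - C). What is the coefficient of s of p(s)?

p(s) = s^3 + 6s^2 - 25s - 150.
The coefficient of s is -25.

-25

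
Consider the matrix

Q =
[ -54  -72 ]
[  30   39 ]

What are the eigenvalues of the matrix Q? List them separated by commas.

-9, -6

det(Q - sI) = (-54 - s)(39 - s) - (-72)·(30) = s^2 + 15s + 54.
This factors as (s + 9)·(s + 6) = 0.
Eigenvalues: -9, -6.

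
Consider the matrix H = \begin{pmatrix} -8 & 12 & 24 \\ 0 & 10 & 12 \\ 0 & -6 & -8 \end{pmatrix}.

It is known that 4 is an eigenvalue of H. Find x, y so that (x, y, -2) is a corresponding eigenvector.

0, 4

We need (H - 4I)v = 0.
H - 4I = [[-12, 12, 24], [0, 6, 12], [0, -6, -12]].
Row 1: (-12)·x + (12)·y + (24)·-2 = 0
Row 2: (0)·x + (6)·y + (12)·-2 = 0
Row 3: (0)·x + (-6)·y + (-12)·-2 = 0
Solving gives x = 0, y = 4.
Check: H·(0, 4, -2) = (0, 16, -8) = 4·(0, 4, -2).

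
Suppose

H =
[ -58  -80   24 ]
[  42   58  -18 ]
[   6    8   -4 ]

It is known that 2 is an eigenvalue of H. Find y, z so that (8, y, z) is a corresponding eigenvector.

We need (H - 2I)v = 0.
H - 2I = [[-60, -80, 24], [42, 56, -18], [6, 8, -6]].
Row 1: (-60)·8 + (-80)·y + (24)·z = 0
Row 2: (42)·8 + (56)·y + (-18)·z = 0
Row 3: (6)·8 + (8)·y + (-6)·z = 0
Solving gives y = -6, z = 0.
Check: H·(8, -6, 0) = (16, -12, 0) = 2·(8, -6, 0).

-6, 0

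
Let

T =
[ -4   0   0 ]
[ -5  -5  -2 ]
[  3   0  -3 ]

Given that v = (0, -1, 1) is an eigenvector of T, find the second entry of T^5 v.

243

First find the eigenvalue: Tv = (0, 3, -3) = -3·(0, -1, 1), so λ = -3.
Then T^5 v = λ^5·v = (-3)^5·(0, -1, 1) = -243·(0, -1, 1) = (0, 243, -243).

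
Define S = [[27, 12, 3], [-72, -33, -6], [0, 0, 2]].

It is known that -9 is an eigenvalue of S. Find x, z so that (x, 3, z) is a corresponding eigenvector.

-1, 0

We need (S + 9I)v = 0.
S + 9I = [[36, 12, 3], [-72, -24, -6], [0, 0, 11]].
Row 1: (36)·x + (12)·3 + (3)·z = 0
Row 2: (-72)·x + (-24)·3 + (-6)·z = 0
Row 3: (0)·x + (0)·3 + (11)·z = 0
Solving gives x = -1, z = 0.
Check: S·(-1, 3, 0) = (9, -27, 0) = -9·(-1, 3, 0).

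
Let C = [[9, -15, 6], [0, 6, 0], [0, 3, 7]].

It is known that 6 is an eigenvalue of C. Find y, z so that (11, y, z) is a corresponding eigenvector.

1, -3

We need (C - 6I)v = 0.
C - 6I = [[3, -15, 6], [0, 0, 0], [0, 3, 1]].
Row 1: (3)·11 + (-15)·y + (6)·z = 0
Row 2: (0)·11 + (0)·y + (0)·z = 0
Row 3: (0)·11 + (3)·y + (1)·z = 0
Solving gives y = 1, z = -3.
Check: C·(11, 1, -3) = (66, 6, -18) = 6·(11, 1, -3).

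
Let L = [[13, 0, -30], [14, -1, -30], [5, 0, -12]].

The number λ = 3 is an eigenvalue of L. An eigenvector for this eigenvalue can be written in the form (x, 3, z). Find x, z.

We need (L - 3I)v = 0.
L - 3I = [[10, 0, -30], [14, -4, -30], [5, 0, -15]].
Row 1: (10)·x + (0)·3 + (-30)·z = 0
Row 2: (14)·x + (-4)·3 + (-30)·z = 0
Row 3: (5)·x + (0)·3 + (-15)·z = 0
Solving gives x = 3, z = 1.
Check: L·(3, 3, 1) = (9, 9, 3) = 3·(3, 3, 1).

3, 1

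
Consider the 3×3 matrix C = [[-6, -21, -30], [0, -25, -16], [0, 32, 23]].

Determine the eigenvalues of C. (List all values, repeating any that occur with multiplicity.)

-9, -6, 7

Compute the characteristic polynomial p(t) = det(tI - C).
Cofactor expansion gives p(t) = t^3 + 8t^2 - 51t - 378.
Since p(7) = 0, t = 7 is a root.
Factor out (t - 7): p(t) = (t - 7)·(t^2 + 15t + 54).
The quadratic factors as (t + 9)·(t + 6).
Eigenvalues: -9, -6, 7.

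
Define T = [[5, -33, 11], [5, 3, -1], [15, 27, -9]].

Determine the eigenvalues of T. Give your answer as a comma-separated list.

Compute the characteristic polynomial p(μ) = det(μI - T).
Cofactor expansion gives p(μ) = μ^3 + μ^2 - 30μ.
Since p(0) = 0, μ = 0 is a root.
Dividing by μ leaves μ^2 + μ - 30.
The quadratic factors as (μ + 6)·(μ - 5).
Eigenvalues: -6, 0, 5.

-6, 0, 5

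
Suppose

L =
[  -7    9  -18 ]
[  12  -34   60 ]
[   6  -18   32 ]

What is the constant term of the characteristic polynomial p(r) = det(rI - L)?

-56

p(0) = det(0·I − L) = det(−L) = (−1)^3·det(L).
det(L) = 56, so p(0) = -56.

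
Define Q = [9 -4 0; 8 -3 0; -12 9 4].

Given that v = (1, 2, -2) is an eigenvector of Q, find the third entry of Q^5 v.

First find the eigenvalue: Qv = (1, 2, -2) = 1·(1, 2, -2), so λ = 1.
Then Q^5 v = λ^5·v = 1^5·(1, 2, -2) = 1·(1, 2, -2) = (1, 2, -2).

-2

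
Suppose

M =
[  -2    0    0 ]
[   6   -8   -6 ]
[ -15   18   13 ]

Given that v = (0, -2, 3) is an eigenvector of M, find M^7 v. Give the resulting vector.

First find the eigenvalue: Mv = (0, -2, 3) = 1·(0, -2, 3), so λ = 1.
Then M^7 v = λ^7·v = 1^7·(0, -2, 3) = 1·(0, -2, 3) = (0, -2, 3).

(0, -2, 3)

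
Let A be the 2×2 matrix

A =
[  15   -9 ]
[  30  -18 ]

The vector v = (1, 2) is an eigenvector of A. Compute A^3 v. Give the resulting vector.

First find the eigenvalue: Av = (-3, -6) = -3·(1, 2), so λ = -3.
Then A^3 v = λ^3·v = (-3)^3·(1, 2) = -27·(1, 2) = (-27, -54).

(-27, -54)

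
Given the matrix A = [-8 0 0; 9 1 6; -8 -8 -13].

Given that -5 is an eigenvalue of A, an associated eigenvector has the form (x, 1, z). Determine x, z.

We need (A + 5I)v = 0.
A + 5I = [[-3, 0, 0], [9, 6, 6], [-8, -8, -8]].
Row 1: (-3)·x + (0)·1 + (0)·z = 0
Row 2: (9)·x + (6)·1 + (6)·z = 0
Row 3: (-8)·x + (-8)·1 + (-8)·z = 0
Solving gives x = 0, z = -1.
Check: A·(0, 1, -1) = (0, -5, 5) = -5·(0, 1, -1).

0, -1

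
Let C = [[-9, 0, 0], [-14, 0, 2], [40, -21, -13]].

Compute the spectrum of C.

-9, -7, -6

The characteristic polynomial is p(lambda) = det(lambda·I - C).
Cofactor expansion gives p(lambda) = lambda^3 + 22·lambda^2 + 159·lambda + 378.
Since p(-6) = 0, lambda = -6 is a root.
Dividing by (lambda + 6) leaves lambda^2 + 16·lambda + 63.
The quadratic factors as (lambda + 9)·(lambda + 7).
Eigenvalues: -9, -7, -6.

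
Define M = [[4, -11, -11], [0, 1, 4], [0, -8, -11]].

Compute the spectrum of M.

Set up det(sI - M) = 0.
Expanding along the first row, p(s) = s^3 + 6s^2 - 19s - 84.
Rational-root test: s = -3 gives p(-3) = 0.
Factor out (s + 3): p(s) = (s + 3)·(s^2 + 3s - 28).
The quadratic factors as (s + 7)·(s - 4).
Eigenvalues: -7, -3, 4.

-7, -3, 4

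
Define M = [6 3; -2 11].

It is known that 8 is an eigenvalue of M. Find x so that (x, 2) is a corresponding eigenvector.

3

We need (M - 8I)v = 0.
M - 8I = [[-2, 3], [-2, 3]].
Row 1: (-2)·x + (3)·2 = 0
Row 2: (-2)·x + (3)·2 = 0
Solving gives x = 3.
Check: M·(3, 2) = (24, 16) = 8·(3, 2).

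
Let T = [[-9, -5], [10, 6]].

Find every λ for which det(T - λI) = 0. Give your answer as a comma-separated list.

det(T - rI) = (-9 - r)(6 - r) - (-5)·(10) = r^2 + 3r - 4.
This factors as (r + 4)·(r - 1) = 0.
Eigenvalues: -4, 1.

-4, 1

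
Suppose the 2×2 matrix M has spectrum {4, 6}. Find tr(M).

10

trace(M) is the sum of the eigenvalues: (4) + (6) = 10.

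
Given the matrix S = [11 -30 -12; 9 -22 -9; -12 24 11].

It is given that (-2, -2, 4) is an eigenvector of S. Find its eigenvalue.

Compute Sv: S·(-2, -2, 4) = (-10, -10, 20).
Since Sv = λv, compare component 1: -10 = λ·-2, so λ = 5.

5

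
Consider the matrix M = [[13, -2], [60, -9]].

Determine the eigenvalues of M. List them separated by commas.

1, 3

det(M - μI) = (13 - μ)(-9 - μ) - (-2)·(60) = μ^2 - 4μ + 3.
This factors as (μ - 1)·(μ - 3) = 0.
Eigenvalues: 1, 3.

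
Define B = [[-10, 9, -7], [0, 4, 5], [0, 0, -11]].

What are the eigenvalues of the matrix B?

-11, -10, 4

B is upper triangular, so its eigenvalues are the diagonal entries.
Diagonal: -10, 4, -11.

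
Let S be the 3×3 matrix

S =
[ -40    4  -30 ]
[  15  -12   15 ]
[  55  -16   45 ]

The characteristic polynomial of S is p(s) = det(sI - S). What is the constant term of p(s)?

0

p(s) = s^3 + 7s^2 - 30s.
The constant term is 0.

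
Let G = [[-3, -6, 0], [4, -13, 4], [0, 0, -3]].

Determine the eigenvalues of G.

The characteristic polynomial is p(lambda) = det(lambda·I - G).
Cofactor expansion gives p(lambda) = lambda^3 + 19·lambda^2 + 111·lambda + 189.
Try lambda = -3: p(-3) = 0, so -3 is a root.
Dividing by (lambda + 3) leaves lambda^2 + 16·lambda + 63.
The quadratic factors as (lambda + 9)·(lambda + 7).
Eigenvalues: -9, -7, -3.

-9, -7, -3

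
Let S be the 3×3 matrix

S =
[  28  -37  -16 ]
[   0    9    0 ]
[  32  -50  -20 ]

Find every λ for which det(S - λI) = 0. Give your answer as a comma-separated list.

Set up det(rI - S) = 0.
Expanding the 3×3 determinant: p(r) = r^3 - 17r^2 + 24r + 432.
Since p(9) = 0, r = 9 is a root.
Dividing by (r - 9) leaves r^2 - 8r - 48.
The quadratic factors as (r + 4)·(r - 12).
Eigenvalues: -4, 9, 12.

-4, 9, 12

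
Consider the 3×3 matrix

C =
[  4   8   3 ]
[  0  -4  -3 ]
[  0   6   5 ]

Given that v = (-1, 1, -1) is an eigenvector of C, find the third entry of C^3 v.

First find the eigenvalue: Cv = (1, -1, 1) = -1·(-1, 1, -1), so λ = -1.
Then C^3 v = λ^3·v = (-1)^3·(-1, 1, -1) = -1·(-1, 1, -1) = (1, -1, 1).

1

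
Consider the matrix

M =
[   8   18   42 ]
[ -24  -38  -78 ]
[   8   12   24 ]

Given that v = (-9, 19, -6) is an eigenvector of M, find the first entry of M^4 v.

First find the eigenvalue: Mv = (18, -38, 12) = -2·(-9, 19, -6), so λ = -2.
Then M^4 v = λ^4·v = (-2)^4·(-9, 19, -6) = 16·(-9, 19, -6) = (-144, 304, -96).

-144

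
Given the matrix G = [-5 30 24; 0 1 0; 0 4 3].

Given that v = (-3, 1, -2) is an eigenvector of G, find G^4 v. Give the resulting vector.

First find the eigenvalue: Gv = (-3, 1, -2) = 1·(-3, 1, -2), so λ = 1.
Then G^4 v = λ^4·v = 1^4·(-3, 1, -2) = 1·(-3, 1, -2) = (-3, 1, -2).

(-3, 1, -2)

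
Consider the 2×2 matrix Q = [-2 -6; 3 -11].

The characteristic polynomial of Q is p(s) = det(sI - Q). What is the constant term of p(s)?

40

p(s) = s^2 + 13s + 40.
The constant term is 40.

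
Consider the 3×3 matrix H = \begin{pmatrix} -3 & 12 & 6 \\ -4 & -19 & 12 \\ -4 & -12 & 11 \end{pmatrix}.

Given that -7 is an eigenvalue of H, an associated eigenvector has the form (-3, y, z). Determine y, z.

1, 0

We need (H + 7I)v = 0.
H + 7I = [[4, 12, 6], [-4, -12, 12], [-4, -12, 18]].
Row 1: (4)·-3 + (12)·y + (6)·z = 0
Row 2: (-4)·-3 + (-12)·y + (12)·z = 0
Row 3: (-4)·-3 + (-12)·y + (18)·z = 0
Solving gives y = 1, z = 0.
Check: H·(-3, 1, 0) = (21, -7, 0) = -7·(-3, 1, 0).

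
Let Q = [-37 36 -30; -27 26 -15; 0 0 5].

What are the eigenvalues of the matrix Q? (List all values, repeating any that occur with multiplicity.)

-10, -1, 5

The characteristic polynomial is p(λ) = det(λI - Q).
Cofactor expansion gives p(λ) = λ^3 + 6λ^2 - 45λ - 50.
Try λ = -10: p(-10) = 0, so -10 is a root.
Dividing by (λ + 10) leaves λ^2 - 4λ - 5.
The quadratic factors as (λ + 1)·(λ - 5).
Eigenvalues: -10, -1, 5.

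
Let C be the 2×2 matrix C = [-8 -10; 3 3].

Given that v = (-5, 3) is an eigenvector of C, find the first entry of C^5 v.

First find the eigenvalue: Cv = (10, -6) = -2·(-5, 3), so λ = -2.
Then C^5 v = λ^5·v = (-2)^5·(-5, 3) = -32·(-5, 3) = (160, -96).

160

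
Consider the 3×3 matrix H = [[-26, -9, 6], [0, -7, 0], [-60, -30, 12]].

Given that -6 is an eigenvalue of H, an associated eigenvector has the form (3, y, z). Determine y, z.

We need (H + 6I)v = 0.
H + 6I = [[-20, -9, 6], [0, -1, 0], [-60, -30, 18]].
Row 1: (-20)·3 + (-9)·y + (6)·z = 0
Row 2: (0)·3 + (-1)·y + (0)·z = 0
Row 3: (-60)·3 + (-30)·y + (18)·z = 0
Solving gives y = 0, z = 10.
Check: H·(3, 0, 10) = (-18, 0, -60) = -6·(3, 0, 10).

0, 10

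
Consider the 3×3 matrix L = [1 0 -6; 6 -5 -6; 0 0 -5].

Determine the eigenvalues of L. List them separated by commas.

Set up det(tI - L) = 0.
Cofactor expansion gives p(t) = t^3 + 9t^2 + 15t - 25.
Try t = 1: p(1) = 0, so 1 is a root.
Factor out (t - 1): p(t) = (t - 1)·(t^2 + 10t + 25).
The quadratic factor is (t + 5)^2.
Eigenvalues: -5, -5, 1.

-5, -5, 1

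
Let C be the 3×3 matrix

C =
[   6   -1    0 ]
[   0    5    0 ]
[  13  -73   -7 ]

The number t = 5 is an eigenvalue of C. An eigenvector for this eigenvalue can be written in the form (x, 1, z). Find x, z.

1, -5

We need (C - 5I)v = 0.
C - 5I = [[1, -1, 0], [0, 0, 0], [13, -73, -12]].
Row 1: (1)·x + (-1)·1 + (0)·z = 0
Row 2: (0)·x + (0)·1 + (0)·z = 0
Row 3: (13)·x + (-73)·1 + (-12)·z = 0
Solving gives x = 1, z = -5.
Check: C·(1, 1, -5) = (5, 5, -25) = 5·(1, 1, -5).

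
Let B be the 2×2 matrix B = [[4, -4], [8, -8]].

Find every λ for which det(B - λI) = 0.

-4, 0

det(B - μI) = (4 - μ)(-8 - μ) - (-4)·(8) = μ^2 + 4μ.
This factors as (μ + 4)·μ = 0.
Eigenvalues: -4, 0.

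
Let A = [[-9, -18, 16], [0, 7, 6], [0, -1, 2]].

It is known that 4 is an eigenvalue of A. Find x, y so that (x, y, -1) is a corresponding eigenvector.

We need (A - 4I)v = 0.
A - 4I = [[-13, -18, 16], [0, 3, 6], [0, -1, -2]].
Row 1: (-13)·x + (-18)·y + (16)·-1 = 0
Row 2: (0)·x + (3)·y + (6)·-1 = 0
Row 3: (0)·x + (-1)·y + (-2)·-1 = 0
Solving gives x = -4, y = 2.
Check: A·(-4, 2, -1) = (-16, 8, -4) = 4·(-4, 2, -1).

-4, 2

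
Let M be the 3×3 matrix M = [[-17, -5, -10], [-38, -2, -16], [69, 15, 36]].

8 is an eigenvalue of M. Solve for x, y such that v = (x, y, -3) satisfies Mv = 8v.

1, 1

We need (M - 8I)v = 0.
M - 8I = [[-25, -5, -10], [-38, -10, -16], [69, 15, 28]].
Row 1: (-25)·x + (-5)·y + (-10)·-3 = 0
Row 2: (-38)·x + (-10)·y + (-16)·-3 = 0
Row 3: (69)·x + (15)·y + (28)·-3 = 0
Solving gives x = 1, y = 1.
Check: M·(1, 1, -3) = (8, 8, -24) = 8·(1, 1, -3).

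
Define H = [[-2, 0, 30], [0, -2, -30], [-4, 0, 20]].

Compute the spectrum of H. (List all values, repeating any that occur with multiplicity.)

The characteristic polynomial is p(r) = det(rI - H).
Expanding along the first row, p(r) = r^3 - 16r^2 + 44r + 160.
Since p(-2) = 0, r = -2 is a root.
Factor out (r + 2): p(r) = (r + 2)·(r^2 - 18r + 80).
The quadratic factors as (r - 8)·(r - 10).
Eigenvalues: -2, 8, 10.

-2, 8, 10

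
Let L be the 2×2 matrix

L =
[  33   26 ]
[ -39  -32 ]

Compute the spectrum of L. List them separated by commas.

det(L - μI) = (33 - μ)(-32 - μ) - (26)·(-39) = μ^2 - μ - 42.
This factors as (μ + 6)·(μ - 7) = 0.
Eigenvalues: -6, 7.

-6, 7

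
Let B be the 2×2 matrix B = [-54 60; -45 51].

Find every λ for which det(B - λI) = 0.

-9, 6

det(B - λI) = (-54 - λ)(51 - λ) - (60)·(-45) = λ^2 + 3λ - 54.
This factors as (λ + 9)·(λ - 6) = 0.
Eigenvalues: -9, 6.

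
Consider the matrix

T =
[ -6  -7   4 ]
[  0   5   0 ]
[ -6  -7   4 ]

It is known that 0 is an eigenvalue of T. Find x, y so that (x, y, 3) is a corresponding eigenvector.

We need (T)v = 0.
T = [[-6, -7, 4], [0, 5, 0], [-6, -7, 4]].
Row 1: (-6)·x + (-7)·y + (4)·3 = 0
Row 2: (0)·x + (5)·y + (0)·3 = 0
Row 3: (-6)·x + (-7)·y + (4)·3 = 0
Solving gives x = 2, y = 0.
Check: T·(2, 0, 3) = (0, 0, 0) = 0·(2, 0, 3).

2, 0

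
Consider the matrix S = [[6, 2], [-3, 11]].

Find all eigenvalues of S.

8, 9

det(S - lambda·I) = (6 - lambda)(11 - lambda) - (2)·(-3) = lambda^2 - 17·lambda + 72.
This factors as (lambda - 8)·(lambda - 9) = 0.
Eigenvalues: 8, 9.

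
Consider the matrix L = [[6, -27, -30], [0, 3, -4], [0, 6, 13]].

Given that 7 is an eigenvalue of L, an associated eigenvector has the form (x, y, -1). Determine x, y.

3, 1

We need (L - 7I)v = 0.
L - 7I = [[-1, -27, -30], [0, -4, -4], [0, 6, 6]].
Row 1: (-1)·x + (-27)·y + (-30)·-1 = 0
Row 2: (0)·x + (-4)·y + (-4)·-1 = 0
Row 3: (0)·x + (6)·y + (6)·-1 = 0
Solving gives x = 3, y = 1.
Check: L·(3, 1, -1) = (21, 7, -7) = 7·(3, 1, -1).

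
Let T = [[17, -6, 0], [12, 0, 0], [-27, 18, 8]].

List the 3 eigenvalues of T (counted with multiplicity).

8, 8, 9

Set up det(λI - T) = 0.
Expanding along the first row, p(λ) = λ^3 - 25λ^2 + 208λ - 576.
Try λ = 8: p(8) = 0, so 8 is a root.
Factor out (λ - 8): p(λ) = (λ - 8)·(λ^2 - 17λ + 72).
The quadratic factors as (λ - 8)·(λ - 9).
Eigenvalues: 8, 8, 9.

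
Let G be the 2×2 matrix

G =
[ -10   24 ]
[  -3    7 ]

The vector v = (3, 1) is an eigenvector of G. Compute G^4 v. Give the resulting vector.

First find the eigenvalue: Gv = (-6, -2) = -2·(3, 1), so λ = -2.
Then G^4 v = λ^4·v = (-2)^4·(3, 1) = 16·(3, 1) = (48, 16).

(48, 16)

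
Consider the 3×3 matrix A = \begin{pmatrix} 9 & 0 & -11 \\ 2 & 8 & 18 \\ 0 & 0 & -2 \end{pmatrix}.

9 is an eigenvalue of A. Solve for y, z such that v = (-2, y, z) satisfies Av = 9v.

-4, 0

We need (A - 9I)v = 0.
A - 9I = [[0, 0, -11], [2, -1, 18], [0, 0, -11]].
Row 1: (0)·-2 + (0)·y + (-11)·z = 0
Row 2: (2)·-2 + (-1)·y + (18)·z = 0
Row 3: (0)·-2 + (0)·y + (-11)·z = 0
Solving gives y = -4, z = 0.
Check: A·(-2, -4, 0) = (-18, -36, 0) = 9·(-2, -4, 0).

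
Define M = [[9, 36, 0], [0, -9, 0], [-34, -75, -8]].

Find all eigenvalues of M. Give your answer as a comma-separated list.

Set up det(lambda·I - M) = 0.
Cofactor expansion gives p(lambda) = lambda^3 + 8·lambda^2 - 81·lambda - 648.
Since p(-9) = 0, lambda = -9 is a root.
Dividing by (lambda + 9) leaves lambda^2 - lambda - 72.
The quadratic factors as (lambda + 8)·(lambda - 9).
Eigenvalues: -9, -8, 9.

-9, -8, 9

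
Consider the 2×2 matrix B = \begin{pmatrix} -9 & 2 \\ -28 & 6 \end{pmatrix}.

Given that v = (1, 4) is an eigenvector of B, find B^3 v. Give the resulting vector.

First find the eigenvalue: Bv = (-1, -4) = -1·(1, 4), so λ = -1.
Then B^3 v = λ^3·v = (-1)^3·(1, 4) = -1·(1, 4) = (-1, -4).

(-1, -4)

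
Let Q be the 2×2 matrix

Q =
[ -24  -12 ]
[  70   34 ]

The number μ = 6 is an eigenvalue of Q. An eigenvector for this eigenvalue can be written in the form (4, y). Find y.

-10

We need (Q - 6I)v = 0.
Q - 6I = [[-30, -12], [70, 28]].
Row 1: (-30)·4 + (-12)·y = 0
Row 2: (70)·4 + (28)·y = 0
Solving gives y = -10.
Check: Q·(4, -10) = (24, -60) = 6·(4, -10).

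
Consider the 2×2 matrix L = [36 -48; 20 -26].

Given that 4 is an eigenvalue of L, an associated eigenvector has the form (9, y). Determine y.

We need (L - 4I)v = 0.
L - 4I = [[32, -48], [20, -30]].
Row 1: (32)·9 + (-48)·y = 0
Row 2: (20)·9 + (-30)·y = 0
Solving gives y = 6.
Check: L·(9, 6) = (36, 24) = 4·(9, 6).

6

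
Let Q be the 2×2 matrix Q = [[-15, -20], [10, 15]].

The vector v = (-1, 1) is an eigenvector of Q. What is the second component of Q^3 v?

First find the eigenvalue: Qv = (-5, 5) = 5·(-1, 1), so λ = 5.
Then Q^3 v = λ^3·v = 5^3·(-1, 1) = 125·(-1, 1) = (-125, 125).

125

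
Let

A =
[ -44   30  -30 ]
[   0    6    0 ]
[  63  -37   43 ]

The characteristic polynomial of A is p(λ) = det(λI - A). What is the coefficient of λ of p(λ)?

-8

p(λ) = λ^3 - 5λ^2 - 8λ + 12.
The coefficient of λ is -8.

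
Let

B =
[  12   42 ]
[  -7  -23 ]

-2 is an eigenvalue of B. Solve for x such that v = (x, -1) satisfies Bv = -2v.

We need (B + 2I)v = 0.
B + 2I = [[14, 42], [-7, -21]].
Row 1: (14)·x + (42)·-1 = 0
Row 2: (-7)·x + (-21)·-1 = 0
Solving gives x = 3.
Check: B·(3, -1) = (-6, 2) = -2·(3, -1).

3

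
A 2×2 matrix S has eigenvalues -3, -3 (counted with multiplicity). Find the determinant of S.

det(S) is the product of the eigenvalues: (-3) · (-3) = 9.

9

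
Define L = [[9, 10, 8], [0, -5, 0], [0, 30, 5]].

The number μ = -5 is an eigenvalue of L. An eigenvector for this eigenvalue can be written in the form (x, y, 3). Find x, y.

We need (L + 5I)v = 0.
L + 5I = [[14, 10, 8], [0, 0, 0], [0, 30, 10]].
Row 1: (14)·x + (10)·y + (8)·3 = 0
Row 2: (0)·x + (0)·y + (0)·3 = 0
Row 3: (0)·x + (30)·y + (10)·3 = 0
Solving gives x = -1, y = -1.
Check: L·(-1, -1, 3) = (5, 5, -15) = -5·(-1, -1, 3).

-1, -1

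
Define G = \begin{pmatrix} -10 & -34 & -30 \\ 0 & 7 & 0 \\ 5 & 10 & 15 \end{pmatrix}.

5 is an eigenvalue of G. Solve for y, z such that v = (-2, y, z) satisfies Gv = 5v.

We need (G - 5I)v = 0.
G - 5I = [[-15, -34, -30], [0, 2, 0], [5, 10, 10]].
Row 1: (-15)·-2 + (-34)·y + (-30)·z = 0
Row 2: (0)·-2 + (2)·y + (0)·z = 0
Row 3: (5)·-2 + (10)·y + (10)·z = 0
Solving gives y = 0, z = 1.
Check: G·(-2, 0, 1) = (-10, 0, 5) = 5·(-2, 0, 1).

0, 1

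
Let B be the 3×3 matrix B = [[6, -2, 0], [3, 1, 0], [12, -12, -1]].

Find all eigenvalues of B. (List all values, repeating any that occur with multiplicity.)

Set up det(rI - B) = 0.
Expanding along the first row, p(r) = r^3 - 6r^2 + 5r + 12.
Try r = 4: p(4) = 0, so 4 is a root.
Dividing by (r - 4) leaves r^2 - 2r - 3.
The quadratic factors as (r + 1)·(r - 3).
Eigenvalues: -1, 3, 4.

-1, 3, 4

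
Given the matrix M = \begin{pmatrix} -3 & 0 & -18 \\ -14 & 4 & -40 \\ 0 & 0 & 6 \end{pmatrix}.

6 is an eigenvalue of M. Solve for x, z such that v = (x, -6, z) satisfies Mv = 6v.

-2, 1

We need (M - 6I)v = 0.
M - 6I = [[-9, 0, -18], [-14, -2, -40], [0, 0, 0]].
Row 1: (-9)·x + (0)·-6 + (-18)·z = 0
Row 2: (-14)·x + (-2)·-6 + (-40)·z = 0
Row 3: (0)·x + (0)·-6 + (0)·z = 0
Solving gives x = -2, z = 1.
Check: M·(-2, -6, 1) = (-12, -36, 6) = 6·(-2, -6, 1).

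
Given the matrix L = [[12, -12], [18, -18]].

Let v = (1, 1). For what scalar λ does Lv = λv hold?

0

Compute Lv: L·(1, 1) = (0, 0).
Since Lv = λv, compare component 1: 0 = λ·1, so λ = 0.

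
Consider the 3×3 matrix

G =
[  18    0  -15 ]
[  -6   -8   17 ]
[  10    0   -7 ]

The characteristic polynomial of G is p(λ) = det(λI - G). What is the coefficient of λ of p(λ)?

-64

p(λ) = λ^3 - 3λ^2 - 64λ + 192.
The coefficient of λ is -64.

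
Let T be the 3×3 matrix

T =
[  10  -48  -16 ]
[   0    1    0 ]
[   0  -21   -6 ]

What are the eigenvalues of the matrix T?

-6, 1, 10

Compute the characteristic polynomial p(s) = det(sI - T).
Cofactor expansion gives p(s) = s^3 - 5s^2 - 56s + 60.
Rational-root test: s = -6 gives p(-6) = 0.
Factor out (s + 6): p(s) = (s + 6)·(s^2 - 11s + 10).
The quadratic factors as (s - 1)·(s - 10).
Eigenvalues: -6, 1, 10.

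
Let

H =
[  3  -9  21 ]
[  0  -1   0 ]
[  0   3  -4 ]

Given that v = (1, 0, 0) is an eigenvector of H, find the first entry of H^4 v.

First find the eigenvalue: Hv = (3, 0, 0) = 3·(1, 0, 0), so λ = 3.
Then H^4 v = λ^4·v = 3^4·(1, 0, 0) = 81·(1, 0, 0) = (81, 0, 0).

81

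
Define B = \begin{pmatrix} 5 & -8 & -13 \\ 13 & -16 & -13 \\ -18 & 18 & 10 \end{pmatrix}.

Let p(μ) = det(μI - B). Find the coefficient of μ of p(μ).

p(μ) = μ^3 + μ^2 - 86μ - 240.
The coefficient of μ is -86.

-86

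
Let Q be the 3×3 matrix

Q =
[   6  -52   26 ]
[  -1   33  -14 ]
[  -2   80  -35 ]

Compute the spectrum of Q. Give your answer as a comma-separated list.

-7, 5, 6

Compute the characteristic polynomial p(λ) = det(λI - Q).
Expanding the 3×3 determinant: p(λ) = λ^3 - 4λ^2 - 47λ + 210.
Rational-root test: λ = 6 gives p(6) = 0.
Factor out (λ - 6): p(λ) = (λ - 6)·(λ^2 + 2λ - 35).
The quadratic factors as (λ + 7)·(λ - 5).
Eigenvalues: -7, 5, 6.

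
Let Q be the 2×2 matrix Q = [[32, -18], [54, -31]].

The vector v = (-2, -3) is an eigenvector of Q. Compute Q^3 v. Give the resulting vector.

First find the eigenvalue: Qv = (-10, -15) = 5·(-2, -3), so λ = 5.
Then Q^3 v = λ^3·v = 5^3·(-2, -3) = 125·(-2, -3) = (-250, -375).

(-250, -375)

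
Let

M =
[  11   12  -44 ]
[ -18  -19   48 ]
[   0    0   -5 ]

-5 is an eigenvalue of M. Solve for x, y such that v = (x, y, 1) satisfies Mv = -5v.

We need (M + 5I)v = 0.
M + 5I = [[16, 12, -44], [-18, -14, 48], [0, 0, 0]].
Row 1: (16)·x + (12)·y + (-44)·1 = 0
Row 2: (-18)·x + (-14)·y + (48)·1 = 0
Row 3: (0)·x + (0)·y + (0)·1 = 0
Solving gives x = 5, y = -3.
Check: M·(5, -3, 1) = (-25, 15, -5) = -5·(5, -3, 1).

5, -3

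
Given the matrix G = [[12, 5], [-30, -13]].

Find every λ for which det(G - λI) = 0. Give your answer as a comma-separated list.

-3, 2

det(G - rI) = (12 - r)(-13 - r) - (5)·(-30) = r^2 + r - 6.
This factors as (r + 3)·(r - 2) = 0.
Eigenvalues: -3, 2.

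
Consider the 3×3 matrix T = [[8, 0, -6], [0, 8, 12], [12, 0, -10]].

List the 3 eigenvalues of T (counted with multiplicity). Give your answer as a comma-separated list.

Compute the characteristic polynomial p(s) = det(sI - T).
Cofactor expansion gives p(s) = s^3 - 6s^2 - 24s + 64.
Since p(8) = 0, s = 8 is a root.
Dividing by (s - 8) leaves s^2 + 2s - 8.
The quadratic factors as (s + 4)·(s - 2).
Eigenvalues: -4, 2, 8.

-4, 2, 8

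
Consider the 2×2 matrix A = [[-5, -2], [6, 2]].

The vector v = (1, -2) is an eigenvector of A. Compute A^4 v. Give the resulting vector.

First find the eigenvalue: Av = (-1, 2) = -1·(1, -2), so λ = -1.
Then A^4 v = λ^4·v = (-1)^4·(1, -2) = 1·(1, -2) = (1, -2).

(1, -2)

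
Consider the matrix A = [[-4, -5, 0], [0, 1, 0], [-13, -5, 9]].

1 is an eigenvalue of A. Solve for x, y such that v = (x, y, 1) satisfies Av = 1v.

We need (A - 1I)v = 0.
A - 1I = [[-5, -5, 0], [0, 0, 0], [-13, -5, 8]].
Row 1: (-5)·x + (-5)·y + (0)·1 = 0
Row 2: (0)·x + (0)·y + (0)·1 = 0
Row 3: (-13)·x + (-5)·y + (8)·1 = 0
Solving gives x = 1, y = -1.
Check: A·(1, -1, 1) = (1, -1, 1) = 1·(1, -1, 1).

1, -1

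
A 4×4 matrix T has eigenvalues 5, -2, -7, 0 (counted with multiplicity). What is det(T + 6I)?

If T has eigenvalues 5, -2, -7, 0, then T + 6I has eigenvalues 11, 4, -1, 6.
det(T + 6I) = (11) · (4) · (-1) · (6) = -264.

-264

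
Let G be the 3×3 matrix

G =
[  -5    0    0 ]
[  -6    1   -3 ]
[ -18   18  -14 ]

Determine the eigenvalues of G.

-8, -5, -5

Compute the characteristic polynomial p(λ) = det(λI - G).
Expanding the 3×3 determinant: p(λ) = λ^3 + 18λ^2 + 105λ + 200.
Try λ = -8: p(-8) = 0, so -8 is a root.
Factor out (λ + 8): p(λ) = (λ + 8)·(λ^2 + 10λ + 25).
The quadratic factor is (λ + 5)^2.
Eigenvalues: -8, -5, -5.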